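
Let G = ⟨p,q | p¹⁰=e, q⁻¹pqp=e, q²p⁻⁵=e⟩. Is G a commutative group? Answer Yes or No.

p·q = pq but q·p = p⁴q⁻¹, so p·q ≠ q·p and G is not abelian.

Answer: No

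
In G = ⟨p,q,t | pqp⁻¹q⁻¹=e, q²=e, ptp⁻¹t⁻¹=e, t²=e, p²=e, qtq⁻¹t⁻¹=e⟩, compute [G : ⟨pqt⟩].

First find ord(pqt) by computing successive powers:
  (pqt)¹ = pqt, (pqt)² = e.
So |⟨pqt⟩| = ord(pqt) = 2. With |G| = 8, by Lagrange [G : ⟨pqt⟩] = 8/2 = 4.

Answer: 4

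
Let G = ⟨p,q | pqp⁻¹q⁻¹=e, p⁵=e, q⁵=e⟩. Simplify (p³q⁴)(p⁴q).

Compute (p³q⁴) · (p⁴q) by multiplying left to right and reducing via the relations at each step:
  (p³q⁴) · p⁴ = p²q⁴
  (p²q⁴) · q = p²

Answer: p²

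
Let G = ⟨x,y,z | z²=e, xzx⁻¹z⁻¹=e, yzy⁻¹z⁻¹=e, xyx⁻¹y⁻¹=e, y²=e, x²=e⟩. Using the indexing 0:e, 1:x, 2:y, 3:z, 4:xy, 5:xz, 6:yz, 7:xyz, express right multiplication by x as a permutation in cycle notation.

(0 1)(2 4)(3 5)(6 7)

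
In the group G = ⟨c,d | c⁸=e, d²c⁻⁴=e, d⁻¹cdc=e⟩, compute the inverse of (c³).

The order of (c³) is 8 (smallest k with (c³)ᵏ = e), so (c³)⁻¹ = (c³)⁷ = c⁵.
Check: (c³) · (c⁵) → (c³) · c⁵ = e, giving e as required.

Answer: c⁵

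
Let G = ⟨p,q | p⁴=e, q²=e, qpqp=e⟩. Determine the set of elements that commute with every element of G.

An element z ∈ Z(G) iff z commutes with every generator.
For example p² is central: (p²)·p = p³ = p·(p²); (p²)·q = p²q = q·(p²).
Whereas p ∉ Z(G) since p·q = pq ≠ p³q = q·p.
Checking each of the 8 elements this way gives Z(G) = {e, p²}, of order 2.

Answer: {e, p²}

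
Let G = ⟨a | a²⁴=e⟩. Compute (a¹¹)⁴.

Compute successive powers of (a¹¹), reducing at each step:
  (a¹¹)²: (a¹¹) · a¹¹ = a²²
  (a¹¹)³: (a²²) · a¹¹ = a⁹
  (a¹¹)⁴: (a⁹) · a¹¹ = a²⁰

Answer: a²⁰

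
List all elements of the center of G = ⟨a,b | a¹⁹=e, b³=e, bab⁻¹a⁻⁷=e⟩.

An element z ∈ Z(G) iff z commutes with every generator.
For example e is central: e·a = a = a·e; e·b = b = b·e.
Whereas a ∉ Z(G) since a·b = ab ≠ a⁷b = b·a.
Checking each of the 57 elements this way gives Z(G) = {e}, of order 1.

Answer: {e}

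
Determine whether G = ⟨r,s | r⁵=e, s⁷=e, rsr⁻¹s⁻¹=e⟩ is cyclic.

|G| = 35. The element rs has order 35 (its powers give 35 distinct elements), so ⟨rs⟩ = G and G is cyclic.

Answer: Yes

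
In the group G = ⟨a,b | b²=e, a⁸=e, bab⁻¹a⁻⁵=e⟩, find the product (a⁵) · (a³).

Compute (a⁵) · (a³) by multiplying left to right and reducing via the relations at each step:
  (a⁵) · a³ = e

Answer: e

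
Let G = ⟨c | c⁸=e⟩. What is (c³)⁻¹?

The order of (c³) is 8 (smallest k with (c³)ᵏ = e), so (c³)⁻¹ = (c³)⁷ = c⁵.
Check: (c³) · (c⁵) → (c³) · c⁵ = e, giving e as required.

Answer: c⁵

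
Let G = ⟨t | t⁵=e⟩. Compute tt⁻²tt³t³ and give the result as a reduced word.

Multiply left to right, reducing at each step:
  t · t⁻² = t⁴
  (t⁴) · t = e
  e · t³ = t³
  (t³) · t³ = t

Answer: t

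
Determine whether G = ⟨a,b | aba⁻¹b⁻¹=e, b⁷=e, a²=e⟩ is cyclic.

|G| = 14. The element ab has order 14 (its powers give 14 distinct elements), so ⟨ab⟩ = G and G is cyclic.

Answer: Yes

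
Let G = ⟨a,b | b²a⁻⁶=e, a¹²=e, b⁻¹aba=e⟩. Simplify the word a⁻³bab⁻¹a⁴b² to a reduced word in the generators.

Multiply left to right, reducing at each step:
  (a⁹) · b = a³b⁻¹
  (a³b⁻¹) · a = a²b⁻¹
  (a²b⁻¹) · b⁻¹ = a⁸
  (a⁸) · a⁴ = e
  e · b² = a⁶

Answer: a⁶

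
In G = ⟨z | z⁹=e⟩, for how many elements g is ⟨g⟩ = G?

G is cyclic of order 9. An element generates G iff its order is 9, and a cyclic group of order 9 has exactly φ(9) = 6 such elements.

Answer: 6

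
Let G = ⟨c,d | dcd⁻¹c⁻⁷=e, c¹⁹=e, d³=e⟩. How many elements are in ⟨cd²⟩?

|⟨cd²⟩| equals the order of cd². Compute successive powers until reaching e:
  (cd²)¹ = cd², (cd²)² = c¹²d, (cd²)³ = e.
The smallest positive k with (cd²)ᵏ = e is 3, so |⟨cd²⟩| = 3.

Answer: 3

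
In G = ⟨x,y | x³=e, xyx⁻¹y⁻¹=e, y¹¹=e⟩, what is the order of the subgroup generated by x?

|⟨x⟩| equals the order of x. Compute successive powers until reaching e:
  x¹ = x, x² = x², x³ = e.
The smallest positive k with xᵏ = e is 3, so |⟨x⟩| = 3.

Answer: 3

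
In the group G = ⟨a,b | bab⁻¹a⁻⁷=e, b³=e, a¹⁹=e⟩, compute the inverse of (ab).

The order of (ab) is 3 (smallest k with (ab)ᵏ = e), so (ab)⁻¹ = (ab)² = a⁸b².
Check: (ab) · (a⁸b²) → (ab) · a⁸ = b;   b · b² = e, giving e as required.

Answer: a⁸b²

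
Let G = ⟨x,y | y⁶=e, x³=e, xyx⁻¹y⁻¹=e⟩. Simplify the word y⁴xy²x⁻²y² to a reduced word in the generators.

Multiply left to right, reducing at each step:
  (y⁴) · x = xy⁴
  (xy⁴) · y² = x
  x · x⁻² = x²
  (x²) · y² = x²y²

Answer: x²y²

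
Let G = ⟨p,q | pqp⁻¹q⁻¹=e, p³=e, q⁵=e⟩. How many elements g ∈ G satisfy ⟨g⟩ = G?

G is cyclic of order 15. An element generates G iff its order is 15, and a cyclic group of order 15 has exactly φ(15) = 8 such elements.

Answer: 8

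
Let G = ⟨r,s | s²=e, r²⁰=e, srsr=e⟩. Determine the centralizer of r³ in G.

⟨r³⟩ ⊆ C_G(r³) since powers of r³ commute with r³; so |C_G(r³)| ≥ |⟨r³⟩| = 20.
By orbit–stabilizer, |C_G(r³)| = |G| / |conj. class of r³| = 40 / 2 = 20.
The 20 elements commuting with r³ are {e, r, r², r³, r⁴, r⁵, r⁶, r⁷, r⁸, r⁹, r¹⁰, r¹¹, r¹², r¹³, r¹⁴, r¹⁵, r¹⁶, r¹⁷, r¹⁸, r¹⁹}.

Answer: {e, r, r², r³, r⁴, r⁵, r⁶, r⁷, r⁸, r⁹, r¹⁰, r¹¹, r¹², r¹³, r¹⁴, r¹⁵, r¹⁶, r¹⁷, r¹⁸, r¹⁹}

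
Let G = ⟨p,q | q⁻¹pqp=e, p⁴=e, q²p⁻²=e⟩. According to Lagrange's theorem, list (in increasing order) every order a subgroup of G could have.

|G| = 8 = 2³. By Lagrange's theorem the order of any subgroup divides 8; the divisors of 8 are 1, 2, 4, 8.

Answer: 1, 2, 4, 8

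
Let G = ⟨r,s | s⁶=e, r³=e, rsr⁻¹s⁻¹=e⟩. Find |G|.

Enumerate words in the generators, reducing via the relations: the distinct elements are
  {e, r, s, rs, r², s², s³, s⁴, s⁵, rs², rs³, rs⁴, rs⁵, r²s, r²s², r²s³, r²s⁴, r²s⁵}.
No further products give new elements, so |G| = 18.

Answer: 18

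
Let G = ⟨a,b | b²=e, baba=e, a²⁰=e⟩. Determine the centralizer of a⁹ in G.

⟨a⁹⟩ ⊆ C_G(a⁹) since powers of a⁹ commute with a⁹; so |C_G(a⁹)| ≥ |⟨a⁹⟩| = 20.
By orbit–stabilizer, |C_G(a⁹)| = |G| / |conj. class of a⁹| = 40 / 2 = 20.
The 20 elements commuting with a⁹ are {e, a, a², a³, a⁴, a⁵, a⁶, a⁷, a⁸, a⁹, a¹⁰, a¹¹, a¹², a¹³, a¹⁴, a¹⁵, a¹⁶, a¹⁷, a¹⁸, a¹⁹}.

Answer: {e, a, a², a³, a⁴, a⁵, a⁶, a⁷, a⁸, a⁹, a¹⁰, a¹¹, a¹², a¹³, a¹⁴, a¹⁵, a¹⁶, a¹⁷, a¹⁸, a¹⁹}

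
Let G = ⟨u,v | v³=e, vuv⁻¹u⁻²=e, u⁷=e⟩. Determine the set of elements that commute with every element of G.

An element z ∈ Z(G) iff z commutes with every generator.
For example e is central: e·u = u = u·e; e·v = v = v·e.
Whereas u ∉ Z(G) since u·v = uv ≠ u²v = v·u.
Checking each of the 21 elements this way gives Z(G) = {e}, of order 1.

Answer: {e}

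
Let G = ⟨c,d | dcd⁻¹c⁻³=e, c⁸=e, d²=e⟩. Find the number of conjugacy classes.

The conjugacy classes (representative and size) are:
  [e] (size 1), [c³] (size 2), [c²] (size 2), [c⁴] (size 1), [c⁵] (size 2), [c⁴d] (size 4), [cd] (size 4).
Class equation: 1 + 2 + 2 + 1 + 2 + 4 + 4 = 16 = |G|. So G has 7 conjugacy classes.

Answer: 7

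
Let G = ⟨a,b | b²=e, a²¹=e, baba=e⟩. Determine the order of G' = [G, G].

G' = [G, G] is generated by all commutators. The generator-pair commutators are: [a, b] = a².
The subgroup they normally generate is {e, a, a², a³, a⁴, a⁵, a⁶, a⁷, a⁸, a⁹, a¹⁰, a¹¹, a¹², a¹³, a¹⁴, a¹⁵, a¹⁶, a¹⁷, a¹⁸, a¹⁹, a²⁰}, of order 21.
Check: |G/G'| = 42/21 = 2 is the order of the abelianisation.

Answer: 21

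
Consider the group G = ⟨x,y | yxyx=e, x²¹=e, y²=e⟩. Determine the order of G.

Enumerate words in the generators, reducing via the relations: the distinct elements are
  {e, x, y, xy, x², x³, x⁴, x⁵, x⁶, x⁷, x⁸, x⁹, x²y, x²⁰, x³y, x¹², x¹³, x¹¹, x¹⁰, x¹⁴, x¹⁵, x¹⁶, x¹⁷, x¹⁸, x¹⁹, x⁴y, x⁵y, x⁶y, x⁷y, x⁸y, x⁹y, x²⁰y, x¹²y, x¹³y, x¹¹y, x¹⁰y, x¹⁴y, x¹⁵y, x¹⁶y, x¹⁷y, x¹⁸y, x¹⁹y}.
No further products give new elements, so |G| = 42.

Answer: 42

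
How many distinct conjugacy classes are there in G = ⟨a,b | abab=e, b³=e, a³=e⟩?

The conjugacy classes (representative and size) are:
  [e] (size 1), [ba²] (size 4), [b²a] (size 4), [a²b²] (size 3).
Class equation: 1 + 4 + 4 + 3 = 12 = |G|. So G has 4 conjugacy classes.

Answer: 4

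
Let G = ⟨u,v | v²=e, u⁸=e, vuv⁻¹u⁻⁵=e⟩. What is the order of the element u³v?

Compute successive powers until reaching e:
  (u³v)¹ = u³v, (u³v)² = u², (u³v)³ = u⁵v, (u³v)⁴ = u⁴, (u³v)⁵ = u⁷v, (u³v)⁶ = u⁶, (u³v)⁷ = uv, (u³v)⁸ = e.
The smallest positive k with (u³v)ᵏ = e is 8.

Answer: 8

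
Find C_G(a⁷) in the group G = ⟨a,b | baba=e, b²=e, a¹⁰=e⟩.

⟨a⁷⟩ ⊆ C_G(a⁷) since powers of a⁷ commute with a⁷; so |C_G(a⁷)| ≥ |⟨a⁷⟩| = 10.
By orbit–stabilizer, |C_G(a⁷)| = |G| / |conj. class of a⁷| = 20 / 2 = 10.
The 10 elements commuting with a⁷ are {e, a, a², a³, a⁴, a⁵, a⁶, a⁷, a⁸, a⁹}.

Answer: {e, a, a², a³, a⁴, a⁵, a⁶, a⁷, a⁸, a⁹}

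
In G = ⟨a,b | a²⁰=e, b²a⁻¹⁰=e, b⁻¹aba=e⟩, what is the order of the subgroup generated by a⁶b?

|⟨a⁶b⟩| equals the order of a⁶b. Compute successive powers until reaching e:
  (a⁶b)¹ = a⁶b, (a⁶b)² = a¹⁰, (a⁶b)³ = a⁶b⁻¹, (a⁶b)⁴ = e.
The smallest positive k with (a⁶b)ᵏ = e is 4, so |⟨a⁶b⟩| = 4.

Answer: 4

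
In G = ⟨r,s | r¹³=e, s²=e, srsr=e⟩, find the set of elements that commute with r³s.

⟨r³s⟩ ⊆ C_G(r³s) since powers of r³s commute with r³s; so |C_G(r³s)| ≥ |⟨r³s⟩| = 2.
By orbit–stabilizer, |C_G(r³s)| = |G| / |conj. class of r³s| = 26 / 13 = 2.
The 2 elements commuting with r³s are {e, r³s}.

Answer: {e, r³s}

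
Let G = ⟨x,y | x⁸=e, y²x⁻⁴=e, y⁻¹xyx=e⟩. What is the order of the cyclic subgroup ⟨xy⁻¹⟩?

|⟨xy⁻¹⟩| equals the order of xy⁻¹. Compute successive powers until reaching e:
  (xy⁻¹)¹ = xy⁻¹, (xy⁻¹)² = x⁴, (xy⁻¹)³ = xy, (xy⁻¹)⁴ = e.
The smallest positive k with (xy⁻¹)ᵏ = e is 4, so |⟨xy⁻¹⟩| = 4.

Answer: 4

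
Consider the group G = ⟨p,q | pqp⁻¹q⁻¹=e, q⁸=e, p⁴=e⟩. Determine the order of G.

Enumerate words in the generators, reducing via the relations: the distinct elements are
  {e, p, q, pq, p², p³, q², q³, q⁴, q⁵, q⁶, q⁷, pq², pq³, pq⁴, pq⁵, pq⁶, pq⁷, p²q, p³q, p²q², p²q³, p²q⁴, p²q⁵, p²q⁶, p²q⁷, p³q², p³q³, p³q⁴, p³q⁵, p³q⁶, p³q⁷}.
No further products give new elements, so |G| = 32.

Answer: 32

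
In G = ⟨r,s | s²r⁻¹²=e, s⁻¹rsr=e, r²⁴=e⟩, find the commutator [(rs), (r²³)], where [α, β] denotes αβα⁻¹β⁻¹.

[(rs), (r²³)] = (rs)·(r²³)·(rs)⁻¹·(r²³)⁻¹.
  (rs) · (r²³) = r²s
  (r²s) · (rs⁻¹) = r
  r · r = r²

Answer: r²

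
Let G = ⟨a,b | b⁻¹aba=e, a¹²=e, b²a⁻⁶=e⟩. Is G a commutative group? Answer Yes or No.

a·b = ab but b·a = a⁵b⁻¹, so a·b ≠ b·a and G is not abelian.

Answer: No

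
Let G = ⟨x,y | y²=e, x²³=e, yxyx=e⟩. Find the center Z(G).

An element z ∈ Z(G) iff z commutes with every generator.
For example e is central: e·x = x = x·e; e·y = y = y·e.
Whereas x ∉ Z(G) since x·y = xy ≠ x²²y = y·x.
Checking each of the 46 elements this way gives Z(G) = {e}, of order 1.

Answer: {e}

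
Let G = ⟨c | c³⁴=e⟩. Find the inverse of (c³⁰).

The order of (c³⁰) is 17 (smallest k with (c³⁰)ᵏ = e), so (c³⁰)⁻¹ = (c³⁰)¹⁶ = c⁴.
Check: (c³⁰) · (c⁴) → (c³⁰) · c⁴ = e, giving e as required.

Answer: c⁴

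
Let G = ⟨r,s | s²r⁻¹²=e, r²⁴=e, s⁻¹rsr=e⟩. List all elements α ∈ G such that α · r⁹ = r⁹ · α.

⟨r⁹⟩ ⊆ C_G(r⁹) since powers of r⁹ commute with r⁹; so |C_G(r⁹)| ≥ |⟨r⁹⟩| = 8.
By orbit–stabilizer, |C_G(r⁹)| = |G| / |conj. class of r⁹| = 48 / 2 = 24.
The 24 elements commuting with r⁹ are {e, r, r², r³, r⁴, r⁵, r⁶, r⁷, r⁸, r⁹, r¹⁰, r¹¹, r¹², r¹³, r¹⁴, r¹⁵, r¹⁶, r¹⁷, r¹⁸, r¹⁹, r²⁰, r²¹, r²², r²³}.

Answer: {e, r, r², r³, r⁴, r⁵, r⁶, r⁷, r⁸, r⁹, r¹⁰, r¹¹, r¹², r¹³, r¹⁴, r¹⁵, r¹⁶, r¹⁷, r¹⁸, r¹⁹, r²⁰, r²¹, r²², r²³}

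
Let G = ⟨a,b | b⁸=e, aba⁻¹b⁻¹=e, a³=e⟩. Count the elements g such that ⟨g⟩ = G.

G is cyclic of order 24. An element generates G iff its order is 24, and a cyclic group of order 24 has exactly φ(24) = 8 such elements.

Answer: 8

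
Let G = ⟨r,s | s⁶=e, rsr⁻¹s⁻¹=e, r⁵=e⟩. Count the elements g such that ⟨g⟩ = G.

G is cyclic of order 30. An element generates G iff its order is 30, and a cyclic group of order 30 has exactly φ(30) = 8 such elements.

Answer: 8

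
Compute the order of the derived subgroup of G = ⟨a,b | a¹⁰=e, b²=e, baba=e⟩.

G' = [G, G] is generated by all commutators. The generator-pair commutators are: [a, b] = a².
The subgroup they normally generate is {e, a², a⁴, a⁶, a⁸}, of order 5.
Check: |G/G'| = 20/5 = 4 is the order of the abelianisation.

Answer: 5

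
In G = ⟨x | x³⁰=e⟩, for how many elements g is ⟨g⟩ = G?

G is cyclic of order 30. An element generates G iff its order is 30, and a cyclic group of order 30 has exactly φ(30) = 8 such elements.

Answer: 8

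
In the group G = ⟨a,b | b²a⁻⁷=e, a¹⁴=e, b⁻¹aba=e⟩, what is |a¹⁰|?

Compute successive powers until reaching e:
  (a¹⁰)¹ = a¹⁰, (a¹⁰)² = a⁶, (a¹⁰)³ = a², (a¹⁰)⁴ = a¹², (a¹⁰)⁵ = a⁸, (a¹⁰)⁶ = a⁴, (a¹⁰)⁷ = e.
The smallest positive k with (a¹⁰)ᵏ = e is 7.

Answer: 7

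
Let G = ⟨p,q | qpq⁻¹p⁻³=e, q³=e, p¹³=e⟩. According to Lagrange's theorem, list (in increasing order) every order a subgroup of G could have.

|G| = 39 = 3 · 13. By Lagrange's theorem the order of any subgroup divides 39; the divisors of 39 are 1, 3, 13, 39.

Answer: 1, 3, 13, 39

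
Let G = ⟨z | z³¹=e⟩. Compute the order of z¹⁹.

Compute successive powers until reaching e:
  (z¹⁹)¹ = z¹⁹, (z¹⁹)² = z⁷, (z¹⁹)³ = z²⁶, (z¹⁹)⁴ = z¹⁴, (z¹⁹)⁵ = z², (z¹⁹)⁶ = z²¹, (z¹⁹)⁷ = z⁹, (z¹⁹)⁸ = z²⁸, (z¹⁹)⁹ = z¹⁶, (z¹⁹)¹⁰ = z⁴, (z¹⁹)¹¹ = z²³, (z¹⁹)¹² = z¹¹, (z¹⁹)¹³ = z³⁰, (z¹⁹)¹⁴ = z¹⁸, (z¹⁹)¹⁵ = z⁶, (z¹⁹)¹⁶ = z²⁵, (z¹⁹)¹⁷ = z¹³, (z¹⁹)¹⁸ = z, (z¹⁹)¹⁹ = z²⁰, (z¹⁹)²⁰ = z⁸, (z¹⁹)²¹ = z²⁷, (z¹⁹)²² = z¹⁵, (z¹⁹)²³ = z³, (z¹⁹)²⁴ = z²², (z¹⁹)²⁵ = z¹⁰, (z¹⁹)²⁶ = z²⁹, (z¹⁹)²⁷ = z¹⁷, (z¹⁹)²⁸ = z⁵, (z¹⁹)²⁹ = z²⁴, (z¹⁹)³⁰ = z¹², (z¹⁹)³¹ = e.
The smallest positive k with (z¹⁹)ᵏ = e is 31.

Answer: 31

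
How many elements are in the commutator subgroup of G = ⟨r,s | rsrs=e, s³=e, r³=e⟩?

G' = [G, G] is generated by all commutators. The generator-pair commutators are: [r, s] = rs²r.
The subgroup they normally generate is {e, rs, r²s², rs²r}, of order 4.
Check: |G/G'| = 12/4 = 3 is the order of the abelianisation.

Answer: 4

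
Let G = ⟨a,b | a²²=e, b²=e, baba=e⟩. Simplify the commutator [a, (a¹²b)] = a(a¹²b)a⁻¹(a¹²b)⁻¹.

[a, (a¹²b)] = a·(a¹²b)·a⁻¹·(a¹²b)⁻¹.
  a · (a¹²b) = a¹³b
  (a¹³b) · (a²¹) = a¹⁴b
  (a¹⁴b) · (a¹²b) = a²

Answer: a²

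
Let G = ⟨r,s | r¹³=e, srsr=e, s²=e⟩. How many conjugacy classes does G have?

The conjugacy classes (representative and size) are:
  [e] (size 1), [r¹²] (size 2), [r¹¹] (size 2), [r³] (size 2), [r⁴] (size 2), [r⁸] (size 2), [r⁶] (size 2), [s] (size 13).
Class equation: 1 + 2 + 2 + 2 + 2 + 2 + 2 + 13 = 26 = |G|. So G has 8 conjugacy classes.

Answer: 8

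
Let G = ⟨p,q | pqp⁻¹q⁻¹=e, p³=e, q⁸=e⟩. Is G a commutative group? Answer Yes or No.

Each pair of generators commutes: p·q = pq = q·p. Since the generators pairwise commute, every element of G commutes with every other, so G is abelian.

Answer: Yes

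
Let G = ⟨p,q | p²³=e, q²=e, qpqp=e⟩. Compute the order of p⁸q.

Compute successive powers until reaching e:
  (p⁸q)¹ = p⁸q, (p⁸q)² = e.
The smallest positive k with (p⁸q)ᵏ = e is 2.

Answer: 2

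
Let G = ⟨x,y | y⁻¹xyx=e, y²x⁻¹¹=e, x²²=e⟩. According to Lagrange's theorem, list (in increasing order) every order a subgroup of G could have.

|G| = 44 = 2² · 11. By Lagrange's theorem the order of any subgroup divides 44; the divisors of 44 are 1, 2, 4, 11, 22, 44.

Answer: 1, 2, 4, 11, 22, 44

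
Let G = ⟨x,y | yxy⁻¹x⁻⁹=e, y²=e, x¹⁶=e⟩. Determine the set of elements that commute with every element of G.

An element z ∈ Z(G) iff z commutes with every generator.
For example x² is central: (x²)·x = x³ = x·(x²); (x²)·y = x²y = y·(x²).
Whereas x ∉ Z(G) since x·y = xy ≠ x⁹y = y·x.
Checking each of the 32 elements this way gives Z(G) = {e, x², x⁴, x⁶, x⁸, x¹⁰, x¹², x¹⁴}, of order 8.

Answer: {e, x², x⁴, x⁶, x⁸, x¹⁰, x¹², x¹⁴}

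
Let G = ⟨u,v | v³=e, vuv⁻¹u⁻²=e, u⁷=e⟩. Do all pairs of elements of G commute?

u·v = uv but v·u = u²v, so u·v ≠ v·u and G is not abelian.

Answer: No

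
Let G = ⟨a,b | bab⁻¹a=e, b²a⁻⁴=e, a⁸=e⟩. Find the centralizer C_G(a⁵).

⟨a⁵⟩ ⊆ C_G(a⁵) since powers of a⁵ commute with a⁵; so |C_G(a⁵)| ≥ |⟨a⁵⟩| = 8.
By orbit–stabilizer, |C_G(a⁵)| = |G| / |conj. class of a⁵| = 16 / 2 = 8.
The 8 elements commuting with a⁵ are {e, a, a², a³, a⁴, a⁵, a⁶, a⁷}.

Answer: {e, a, a², a³, a⁴, a⁵, a⁶, a⁷}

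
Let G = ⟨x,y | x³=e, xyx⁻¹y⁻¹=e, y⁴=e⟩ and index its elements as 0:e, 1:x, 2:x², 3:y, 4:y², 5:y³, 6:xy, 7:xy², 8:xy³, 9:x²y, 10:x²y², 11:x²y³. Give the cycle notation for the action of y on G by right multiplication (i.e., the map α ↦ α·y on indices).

(0 3 4 5)(1 6 7 8)(2 9 10 11)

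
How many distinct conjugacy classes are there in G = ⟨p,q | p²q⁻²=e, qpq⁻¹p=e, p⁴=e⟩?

The conjugacy classes (representative and size) are:
  [e] (size 1), [p³] (size 2), [p²] (size 1), [q⁻¹] (size 2), [pq] (size 2).
Class equation: 1 + 2 + 1 + 2 + 2 = 8 = |G|. So G has 5 conjugacy classes.

Answer: 5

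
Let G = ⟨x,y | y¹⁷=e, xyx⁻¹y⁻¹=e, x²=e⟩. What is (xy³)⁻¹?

The order of (xy³) is 34 (smallest k with (xy³)ᵏ = e), so (xy³)⁻¹ = (xy³)³³ = xy¹⁴.
Check: (xy³) · (xy¹⁴) → (xy³) · x = y³;   (y³) · y¹⁴ = e, giving e as required.

Answer: xy¹⁴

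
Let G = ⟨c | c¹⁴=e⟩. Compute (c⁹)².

Compute successive powers of (c⁹), reducing at each step:
  (c⁹)²: (c⁹) · c⁹ = c⁴

Answer: c⁴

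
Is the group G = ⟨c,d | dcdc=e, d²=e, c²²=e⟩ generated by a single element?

Every cyclic group is abelian. But c·d = cd while d·c = c²¹d, so c·d ≠ d·c and G is not abelian. Hence G is not cyclic.

Answer: No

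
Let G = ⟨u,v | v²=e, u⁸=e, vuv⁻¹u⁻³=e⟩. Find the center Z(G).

An element z ∈ Z(G) iff z commutes with every generator.
For example u⁴ is central: (u⁴)·u = u⁵ = u·(u⁴); (u⁴)·v = u⁴v = v·(u⁴).
Whereas u ∉ Z(G) since u·v = uv ≠ u³v = v·u.
Checking each of the 16 elements this way gives Z(G) = {e, u⁴}, of order 2.

Answer: {e, u⁴}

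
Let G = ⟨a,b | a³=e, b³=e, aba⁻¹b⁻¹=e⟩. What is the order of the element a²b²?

Compute successive powers until reaching e:
  (a²b²)¹ = a²b², (a²b²)² = ab, (a²b²)³ = e.
The smallest positive k with (a²b²)ᵏ = e is 3.

Answer: 3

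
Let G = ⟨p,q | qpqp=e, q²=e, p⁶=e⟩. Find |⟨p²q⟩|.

|⟨p²q⟩| equals the order of p²q. Compute successive powers until reaching e:
  (p²q)¹ = p²q, (p²q)² = e.
The smallest positive k with (p²q)ᵏ = e is 2, so |⟨p²q⟩| = 2.

Answer: 2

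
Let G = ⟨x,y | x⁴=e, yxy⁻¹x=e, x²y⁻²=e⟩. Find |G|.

Enumerate words in the generators, reducing via the relations: the distinct elements are
  {e, x, y, xy, x², x³, y⁻¹, xy⁻¹}.
No further products give new elements, so |G| = 8.

Answer: 8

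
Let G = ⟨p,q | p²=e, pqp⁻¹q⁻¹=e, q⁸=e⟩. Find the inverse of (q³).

The order of (q³) is 8 (smallest k with (q³)ᵏ = e), so (q³)⁻¹ = (q³)⁷ = q⁵.
Check: (q³) · (q⁵) → (q³) · q⁵ = e, giving e as required.

Answer: q⁵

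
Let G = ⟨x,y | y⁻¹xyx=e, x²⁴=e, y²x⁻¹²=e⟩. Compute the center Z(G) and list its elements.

An element z ∈ Z(G) iff z commutes with every generator.
For example x¹² is central: (x¹²)·x = x¹³ = x·(x¹²); (x¹²)·y = y⁻¹ = y·(x¹²).
Whereas x ∉ Z(G) since x·y = xy ≠ x¹¹y⁻¹ = y·x.
Checking each of the 48 elements this way gives Z(G) = {e, x¹²}, of order 2.

Answer: {e, x¹²}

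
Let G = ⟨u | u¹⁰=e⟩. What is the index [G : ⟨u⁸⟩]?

First find ord(u⁸) by computing successive powers:
  (u⁸)¹ = u⁸, (u⁸)² = u⁶, (u⁸)³ = u⁴, (u⁸)⁴ = u², (u⁸)⁵ = e.
So |⟨u⁸⟩| = ord(u⁸) = 5. With |G| = 10, by Lagrange [G : ⟨u⁸⟩] = 10/5 = 2.

Answer: 2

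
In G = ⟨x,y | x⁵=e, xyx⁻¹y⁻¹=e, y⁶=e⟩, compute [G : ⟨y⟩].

First find ord(y) by computing successive powers:
  y¹ = y, y² = y², y³ = y³, y⁴ = y⁴, y⁵ = y⁵, y⁶ = e.
So |⟨y⟩| = ord(y) = 6. With |G| = 30, by Lagrange [G : ⟨y⟩] = 30/6 = 5.

Answer: 5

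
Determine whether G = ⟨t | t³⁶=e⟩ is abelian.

G has a single generator, so G is cyclic and hence abelian.

Answer: Yes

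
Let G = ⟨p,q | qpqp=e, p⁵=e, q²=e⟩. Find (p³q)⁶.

Compute successive powers of (p³q), reducing at each step:
  (p³q)²: (p³q) · p³ = q;   q · q = e
  (p³q)³: e · p³ = p³;   (p³) · q = p³q
  (p³q)⁴: (p³q) · p³ = q;   q · q = e
  (p³q)⁵: e · p³ = p³;   (p³) · q = p³q
  (p³q)⁶: (p³q) · p³ = q;   q · q = e

Answer: e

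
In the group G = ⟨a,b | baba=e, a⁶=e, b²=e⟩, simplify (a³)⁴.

Compute successive powers of (a³), reducing at each step:
  (a³)²: (a³) · a³ = e
  (a³)³: e · a³ = a³
  (a³)⁴: (a³) · a³ = e

Answer: e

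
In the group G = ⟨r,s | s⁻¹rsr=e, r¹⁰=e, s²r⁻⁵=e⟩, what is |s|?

Compute successive powers until reaching e:
  s¹ = s, s² = r⁵, s³ = s⁻¹, s⁴ = e.
The smallest positive k with sᵏ = e is 4.

Answer: 4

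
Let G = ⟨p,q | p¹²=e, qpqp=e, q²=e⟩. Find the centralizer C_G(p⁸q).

⟨p⁸q⟩ ⊆ C_G(p⁸q) since powers of p⁸q commute with p⁸q; so |C_G(p⁸q)| ≥ |⟨p⁸q⟩| = 2.
By orbit–stabilizer, |C_G(p⁸q)| = |G| / |conj. class of p⁸q| = 24 / 6 = 4.
The 4 elements commuting with p⁸q are {e, p⁶, p²q, p⁸q}.

Answer: {e, p⁶, p²q, p⁸q}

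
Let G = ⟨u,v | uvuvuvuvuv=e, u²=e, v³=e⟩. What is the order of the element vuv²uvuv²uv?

Compute successive powers until reaching e:
  (vuv²uvuv²uv)¹ = vuv²uvuv²uv, (vuv²uvuv²uv)² = e.
The smallest positive k with (vuv²uvuv²uv)ᵏ = e is 2.

Answer: 2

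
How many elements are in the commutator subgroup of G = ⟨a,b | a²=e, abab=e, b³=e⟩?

G' = [G, G] is generated by all commutators. The generator-pair commutators are: [a, b] = b.
The subgroup they normally generate is {e, b, b²}, of order 3.
Check: |G/G'| = 6/3 = 2 is the order of the abelianisation.

Answer: 3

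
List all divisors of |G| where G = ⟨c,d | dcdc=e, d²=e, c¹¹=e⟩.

|G| = 22 = 2 · 11. By Lagrange's theorem the order of any subgroup divides 22; the divisors of 22 are 1, 2, 11, 22.

Answer: 1, 2, 11, 22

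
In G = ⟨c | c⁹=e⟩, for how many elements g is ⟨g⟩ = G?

G is cyclic of order 9. An element generates G iff its order is 9, and a cyclic group of order 9 has exactly φ(9) = 6 such elements.

Answer: 6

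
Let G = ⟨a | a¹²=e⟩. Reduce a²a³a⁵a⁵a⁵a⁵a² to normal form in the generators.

Multiply left to right, reducing at each step:
  (a²) · a³ = a⁵
  (a⁵) · a⁵ = a¹⁰
  (a¹⁰) · a⁵ = a³
  (a³) · a⁵ = a⁸
  (a⁸) · a⁵ = a
  a · a² = a³

Answer: a³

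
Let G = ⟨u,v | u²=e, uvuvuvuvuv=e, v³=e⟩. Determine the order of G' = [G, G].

G' = [G, G] is generated by all commutators. The generator-pair commutators are: [u, v] = uvuv².
The subgroup they normally generate is {e, u, v, v², uv, uvu, uvuv, uvuvu, v²uv²u, v²uv², v²u, uv², vu, vuv, vuvu, uv²uv²u, uv²uv², uv²u, v²uv, v²uvu, v²uvuv, vuv²uv², vuv²u, vuv², uvuv², uv²uv, uv²uvu, uv²uvuv, uvuv²uv², uvuv²u, v²uv²uv, uvuv²uv, uvuv²uvu, uvuv²uvuv, v²uv²uvuv², v²uv²uvu, v²uv²uvuv, v²uvuv²uv², v²uvuv²u, v²uvuv², vuvuv², vuv²uv, vuv²uvu, vuv²uvuv, vuvuv²uv², vuvuv²u, vuvuv²uv, uv²uvuv²uv², uv²uvuv²u, uv²uvuv², v²uvuv²uv, v²uvuv²uvu, vuv²uvuv²u, vuv²uvuv², uv²uvuv²uv, uv²uvuv²uvu, uvuv²uvuv²u, uvuv²uvuv², uvuv²uvuv²uv, vuv²uvuv²uv}, of order 60.
Check: |G/G'| = 60/60 = 1 is the order of the abelianisation.

Answer: 60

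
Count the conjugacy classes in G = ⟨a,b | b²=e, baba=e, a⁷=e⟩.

The conjugacy classes (representative and size) are:
  [e] (size 1), [a⁶] (size 2), [a⁵] (size 2), [a⁴] (size 2), [ab] (size 7).
Class equation: 1 + 2 + 2 + 2 + 7 = 14 = |G|. So G has 5 conjugacy classes.

Answer: 5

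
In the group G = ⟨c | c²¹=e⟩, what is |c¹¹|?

Compute successive powers until reaching e:
  (c¹¹)¹ = c¹¹, (c¹¹)² = c, (c¹¹)³ = c¹², (c¹¹)⁴ = c², (c¹¹)⁵ = c¹³, (c¹¹)⁶ = c³, (c¹¹)⁷ = c¹⁴, (c¹¹)⁸ = c⁴, (c¹¹)⁹ = c¹⁵, (c¹¹)¹⁰ = c⁵, (c¹¹)¹¹ = c¹⁶, (c¹¹)¹² = c⁶, (c¹¹)¹³ = c¹⁷, (c¹¹)¹⁴ = c⁷, (c¹¹)¹⁵ = c¹⁸, (c¹¹)¹⁶ = c⁸, (c¹¹)¹⁷ = c¹⁹, (c¹¹)¹⁸ = c⁹, (c¹¹)¹⁹ = c²⁰, (c¹¹)²⁰ = c¹⁰, (c¹¹)²¹ = e.
The smallest positive k with (c¹¹)ᵏ = e is 21.

Answer: 21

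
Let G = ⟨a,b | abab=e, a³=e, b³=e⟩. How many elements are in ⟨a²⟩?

|⟨a²⟩| equals the order of a². Compute successive powers until reaching e:
  (a²)¹ = a², (a²)² = a, (a²)³ = e.
The smallest positive k with (a²)ᵏ = e is 3, so |⟨a²⟩| = 3.

Answer: 3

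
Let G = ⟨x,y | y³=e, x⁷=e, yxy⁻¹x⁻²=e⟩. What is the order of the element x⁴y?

Compute successive powers until reaching e:
  (x⁴y)¹ = x⁴y, (x⁴y)² = x⁵y², (x⁴y)³ = e.
The smallest positive k with (x⁴y)ᵏ = e is 3.

Answer: 3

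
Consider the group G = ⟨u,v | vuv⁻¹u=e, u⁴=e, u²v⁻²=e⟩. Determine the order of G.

Enumerate words in the generators, reducing via the relations: the distinct elements are
  {e, u, v, uv, u², u³, v⁻¹, uv⁻¹}.
No further products give new elements, so |G| = 8.

Answer: 8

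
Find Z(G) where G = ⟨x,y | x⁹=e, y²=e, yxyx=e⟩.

An element z ∈ Z(G) iff z commutes with every generator.
For example e is central: e·x = x = x·e; e·y = y = y·e.
Whereas x ∉ Z(G) since x·y = xy ≠ x⁸y = y·x.
Checking each of the 18 elements this way gives Z(G) = {e}, of order 1.

Answer: {e}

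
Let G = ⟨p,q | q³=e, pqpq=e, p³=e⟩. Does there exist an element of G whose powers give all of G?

Every cyclic group is abelian. But p·q = pq while q·p = p²q², so p·q ≠ q·p and G is not abelian. Hence G is not cyclic.

Answer: No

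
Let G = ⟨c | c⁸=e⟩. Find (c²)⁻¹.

The order of (c²) is 4 (smallest k with (c²)ᵏ = e), so (c²)⁻¹ = (c²)³ = c⁶.
Check: (c²) · (c⁶) → (c²) · c⁶ = e, giving e as required.

Answer: c⁶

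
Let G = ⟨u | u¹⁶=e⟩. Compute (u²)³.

Compute successive powers of (u²), reducing at each step:
  (u²)²: (u²) · u² = u⁴
  (u²)³: (u⁴) · u² = u⁶

Answer: u⁶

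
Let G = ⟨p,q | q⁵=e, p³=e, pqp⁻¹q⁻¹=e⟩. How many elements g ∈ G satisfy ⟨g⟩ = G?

G is cyclic of order 15. An element generates G iff its order is 15, and a cyclic group of order 15 has exactly φ(15) = 8 such elements.

Answer: 8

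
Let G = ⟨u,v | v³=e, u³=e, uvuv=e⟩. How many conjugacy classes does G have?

The conjugacy classes (representative and size) are:
  [e] (size 1), [vu²] (size 4), [v²u] (size 4), [u²v²] (size 3).
Class equation: 1 + 4 + 4 + 3 = 12 = |G|. So G has 4 conjugacy classes.

Answer: 4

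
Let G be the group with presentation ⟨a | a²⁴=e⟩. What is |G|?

G is generated by a single element, so G is cyclic. The relator gives a²⁴ = e and no smaller power is forced to be e, so the 24 powers {a, e, a², a³, a⁴, a⁵, a⁶, a⁷, a⁸, a⁹, a²², a²³, a²¹, a²⁰, a¹², a¹³, a¹¹, a¹⁰, a¹⁴, a¹⁵, a¹⁶, a¹⁷, a¹⁸, a¹⁹} are distinct. Hence |G| = 24.

Answer: 24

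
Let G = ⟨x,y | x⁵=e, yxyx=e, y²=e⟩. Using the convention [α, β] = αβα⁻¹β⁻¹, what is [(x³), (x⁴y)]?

[(x³), (x⁴y)] = (x³)·(x⁴y)·(x³)⁻¹·(x⁴y)⁻¹.
  (x³) · (x⁴y) = x²y
  (x²y) · (x²) = y
  y · (x⁴y) = x

Answer: x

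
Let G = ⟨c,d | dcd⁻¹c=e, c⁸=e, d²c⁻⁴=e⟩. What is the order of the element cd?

Compute successive powers until reaching e:
  (cd)¹ = cd, (cd)² = c⁴, (cd)³ = cd⁻¹, (cd)⁴ = e.
The smallest positive k with (cd)ᵏ = e is 4.

Answer: 4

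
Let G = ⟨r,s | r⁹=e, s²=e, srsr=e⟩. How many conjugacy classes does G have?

The conjugacy classes (representative and size) are:
  [e] (size 1), [r⁸] (size 2), [r⁷] (size 2), [r⁶] (size 2), [r⁵] (size 2), [r⁴s] (size 9).
Class equation: 1 + 2 + 2 + 2 + 2 + 9 = 18 = |G|. So G has 6 conjugacy classes.

Answer: 6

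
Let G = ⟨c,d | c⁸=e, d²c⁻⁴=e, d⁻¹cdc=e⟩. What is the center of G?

An element z ∈ Z(G) iff z commutes with every generator.
For example c⁴ is central: (c⁴)·c = c⁵ = c·(c⁴); (c⁴)·d = d⁻¹ = d·(c⁴).
Whereas c ∉ Z(G) since c·d = cd ≠ c³d⁻¹ = d·c.
Checking each of the 16 elements this way gives Z(G) = {e, c⁴}, of order 2.

Answer: {e, c⁴}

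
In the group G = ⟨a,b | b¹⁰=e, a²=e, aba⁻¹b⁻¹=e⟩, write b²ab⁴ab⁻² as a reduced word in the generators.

Multiply left to right, reducing at each step:
  (b²) · a = ab²
  (ab²) · b⁴ = ab⁶
  (ab⁶) · a = b⁶
  (b⁶) · b⁻² = b⁴

Answer: b⁴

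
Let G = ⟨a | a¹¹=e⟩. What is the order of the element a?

Compute successive powers until reaching e:
  a¹ = a, a² = a², a³ = a³, a⁴ = a⁴, a⁵ = a⁵, a⁶ = a⁶, a⁷ = a⁷, a⁸ = a⁸, a⁹ = a⁹, a¹⁰ = a¹⁰, a¹¹ = e.
The smallest positive k with aᵏ = e is 11.

Answer: 11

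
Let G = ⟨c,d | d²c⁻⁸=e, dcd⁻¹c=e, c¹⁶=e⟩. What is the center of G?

An element z ∈ Z(G) iff z commutes with every generator.
For example c⁸ is central: (c⁸)·c = c⁹ = c·(c⁸); (c⁸)·d = d⁻¹ = d·(c⁸).
Whereas c ∉ Z(G) since c·d = cd ≠ c⁷d⁻¹ = d·c.
Checking each of the 32 elements this way gives Z(G) = {e, c⁸}, of order 2.

Answer: {e, c⁸}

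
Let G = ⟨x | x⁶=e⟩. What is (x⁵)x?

Compute (x⁵) · x by multiplying left to right and reducing via the relations at each step:
  (x⁵) · x = e

Answer: e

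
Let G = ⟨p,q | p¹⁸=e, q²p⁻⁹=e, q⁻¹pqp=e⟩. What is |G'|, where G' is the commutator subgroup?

G' = [G, G] is generated by all commutators. The generator-pair commutators are: [p, q] = p².
The subgroup they normally generate is {e, p², p⁴, p⁶, p⁸, p¹⁰, p¹², p¹⁴, p¹⁶}, of order 9.
Check: |G/G'| = 36/9 = 4 is the order of the abelianisation.

Answer: 9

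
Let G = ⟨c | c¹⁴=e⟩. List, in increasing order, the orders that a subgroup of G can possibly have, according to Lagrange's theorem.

|G| = 14 = 2 · 7. By Lagrange's theorem the order of any subgroup divides 14; the divisors of 14 are 1, 2, 7, 14.

Answer: 1, 2, 7, 14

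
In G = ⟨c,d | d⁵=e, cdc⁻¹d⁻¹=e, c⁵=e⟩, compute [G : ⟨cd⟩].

First find ord(cd) by computing successive powers:
  (cd)¹ = cd, (cd)² = c²d², (cd)³ = c³d³, (cd)⁴ = c⁴d⁴, (cd)⁵ = e.
So |⟨cd⟩| = ord(cd) = 5. With |G| = 25, by Lagrange [G : ⟨cd⟩] = 25/5 = 5.

Answer: 5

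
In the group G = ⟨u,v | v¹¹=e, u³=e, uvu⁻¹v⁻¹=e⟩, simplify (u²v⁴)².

Compute successive powers of (u²v⁴), reducing at each step:
  (u²v⁴)²: (u²v⁴) · u² = uv⁴;   (uv⁴) · v⁴ = uv⁸

Answer: uv⁸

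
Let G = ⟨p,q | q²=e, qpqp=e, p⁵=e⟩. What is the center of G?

An element z ∈ Z(G) iff z commutes with every generator.
For example e is central: e·p = p = p·e; e·q = q = q·e.
Whereas p ∉ Z(G) since p·q = pq ≠ p⁴q = q·p.
Checking each of the 10 elements this way gives Z(G) = {e}, of order 1.

Answer: {e}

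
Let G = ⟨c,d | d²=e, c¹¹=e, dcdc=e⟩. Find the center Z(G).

An element z ∈ Z(G) iff z commutes with every generator.
For example e is central: e·c = c = c·e; e·d = d = d·e.
Whereas c ∉ Z(G) since c·d = cd ≠ c¹⁰d = d·c.
Checking each of the 22 elements this way gives Z(G) = {e}, of order 1.

Answer: {e}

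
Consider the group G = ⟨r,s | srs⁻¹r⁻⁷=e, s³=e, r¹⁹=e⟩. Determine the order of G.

Enumerate words in the generators, reducing via the relations: the distinct elements are
  {e, r, s, rs, r², r³, r⁴, r⁵, r⁶, r⁷, r⁸, r⁹, s², rs², r²s, r³s, r¹², r¹³, r¹¹, r¹⁰, r¹⁴, r¹⁵, r¹⁶, r¹⁷, r¹⁸, r⁴s, r⁵s, r⁶s, r⁷s, r⁸s, r⁹s, r²s², r³s², r¹²s, r¹³s, r¹¹s, r¹⁰s, r¹⁴s, r¹⁵s, r¹⁶s, r¹⁷s, r¹⁸s, r⁴s², r⁵s², r⁶s², r⁷s², r⁸s², r⁹s², r¹²s², r¹³s², r¹¹s², r¹⁰s², r¹⁴s², r¹⁵s², r¹⁶s², r¹⁷s², r¹⁸s²}.
No further products give new elements, so |G| = 57.

Answer: 57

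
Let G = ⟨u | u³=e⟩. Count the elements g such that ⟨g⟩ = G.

G is cyclic of order 3. An element generates G iff its order is 3, and a cyclic group of order 3 has exactly φ(3) = 2 such elements.

Answer: 2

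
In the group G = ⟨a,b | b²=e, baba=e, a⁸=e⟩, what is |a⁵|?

Compute successive powers until reaching e:
  (a⁵)¹ = a⁵, (a⁵)² = a², (a⁵)³ = a⁷, (a⁵)⁴ = a⁴, (a⁵)⁵ = a, (a⁵)⁶ = a⁶, (a⁵)⁷ = a³, (a⁵)⁸ = e.
The smallest positive k with (a⁵)ᵏ = e is 8.

Answer: 8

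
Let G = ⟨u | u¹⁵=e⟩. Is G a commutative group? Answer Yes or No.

G has a single generator, so G is cyclic and hence abelian.

Answer: Yes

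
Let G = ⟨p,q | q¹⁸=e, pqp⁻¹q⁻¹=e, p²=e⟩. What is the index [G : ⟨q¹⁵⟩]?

First find ord(q¹⁵) by computing successive powers:
  (q¹⁵)¹ = q¹⁵, (q¹⁵)² = q¹², (q¹⁵)³ = q⁹, (q¹⁵)⁴ = q⁶, (q¹⁵)⁵ = q³, (q¹⁵)⁶ = e.
So |⟨q¹⁵⟩| = ord(q¹⁵) = 6. With |G| = 36, by Lagrange [G : ⟨q¹⁵⟩] = 36/6 = 6.

Answer: 6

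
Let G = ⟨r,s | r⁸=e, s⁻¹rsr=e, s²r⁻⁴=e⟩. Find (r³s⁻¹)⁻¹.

The order of (r³s⁻¹) is 4 (smallest k with (r³s⁻¹)ᵏ = e), so (r³s⁻¹)⁻¹ = (r³s⁻¹)³ = r³s.
Check: (r³s⁻¹) · (r³s) → (r³s⁻¹) · r³ = s⁻¹;   (s⁻¹) · s = e, giving e as required.

Answer: r³s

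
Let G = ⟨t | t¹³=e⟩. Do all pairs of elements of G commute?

G has a single generator, so G is cyclic and hence abelian.

Answer: Yes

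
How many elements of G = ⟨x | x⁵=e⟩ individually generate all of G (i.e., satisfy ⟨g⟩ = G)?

G is cyclic of order 5. An element generates G iff its order is 5, and a cyclic group of order 5 has exactly φ(5) = 4 such elements.

Answer: 4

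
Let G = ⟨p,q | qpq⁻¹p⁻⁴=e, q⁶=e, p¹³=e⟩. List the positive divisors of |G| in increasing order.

|G| = 78 = 2 · 3 · 13. By Lagrange's theorem the order of any subgroup divides 78; the divisors of 78 are 1, 2, 3, 6, 13, 26, 39, 78.

Answer: 1, 2, 3, 6, 13, 26, 39, 78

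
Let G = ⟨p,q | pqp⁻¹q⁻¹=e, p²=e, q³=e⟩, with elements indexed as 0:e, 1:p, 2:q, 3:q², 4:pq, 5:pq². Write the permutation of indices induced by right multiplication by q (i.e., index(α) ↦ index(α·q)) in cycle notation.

(0 2 3)(1 4 5)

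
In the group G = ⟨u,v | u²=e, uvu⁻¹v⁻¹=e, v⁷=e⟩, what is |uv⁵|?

Compute successive powers until reaching e:
  (uv⁵)¹ = uv⁵, (uv⁵)² = v³, (uv⁵)³ = uv, (uv⁵)⁴ = v⁶, (uv⁵)⁵ = uv⁴, (uv⁵)⁶ = v², (uv⁵)⁷ = u, (uv⁵)⁸ = v⁵, (uv⁵)⁹ = uv³, (uv⁵)¹⁰ = v, (uv⁵)¹¹ = uv⁶, (uv⁵)¹² = v⁴, (uv⁵)¹³ = uv², (uv⁵)¹⁴ = e.
The smallest positive k with (uv⁵)ᵏ = e is 14.

Answer: 14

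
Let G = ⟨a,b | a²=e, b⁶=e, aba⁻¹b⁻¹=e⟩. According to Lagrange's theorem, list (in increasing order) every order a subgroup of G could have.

|G| = 12 = 2² · 3. By Lagrange's theorem the order of any subgroup divides 12; the divisors of 12 are 1, 2, 3, 4, 6, 12.

Answer: 1, 2, 3, 4, 6, 12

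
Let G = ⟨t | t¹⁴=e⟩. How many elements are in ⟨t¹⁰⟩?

|⟨t¹⁰⟩| equals the order of t¹⁰. Compute successive powers until reaching e:
  (t¹⁰)¹ = t¹⁰, (t¹⁰)² = t⁶, (t¹⁰)³ = t², (t¹⁰)⁴ = t¹², (t¹⁰)⁵ = t⁸, (t¹⁰)⁶ = t⁴, (t¹⁰)⁷ = e.
The smallest positive k with (t¹⁰)ᵏ = e is 7, so |⟨t¹⁰⟩| = 7.

Answer: 7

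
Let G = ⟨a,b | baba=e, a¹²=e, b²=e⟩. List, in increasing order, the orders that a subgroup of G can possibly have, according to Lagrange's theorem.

|G| = 24 = 2³ · 3. By Lagrange's theorem the order of any subgroup divides 24; the divisors of 24 are 1, 2, 3, 4, 6, 8, 12, 24.

Answer: 1, 2, 3, 4, 6, 8, 12, 24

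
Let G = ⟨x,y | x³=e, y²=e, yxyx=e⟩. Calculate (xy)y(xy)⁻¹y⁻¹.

[(xy), y] = (xy)·y·(xy)⁻¹·y⁻¹.
  (xy) · y = x
  x · (xy) = x²y
  (x²y) · y = x²

Answer: x²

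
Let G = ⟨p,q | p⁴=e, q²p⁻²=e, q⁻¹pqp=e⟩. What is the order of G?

Enumerate words in the generators, reducing via the relations: the distinct elements are
  {e, p, q, pq, p², p³, q⁻¹, pq⁻¹}.
No further products give new elements, so |G| = 8.

Answer: 8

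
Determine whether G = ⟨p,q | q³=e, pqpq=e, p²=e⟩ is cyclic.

Every cyclic group is abelian. But p·q = pq while q·p = pq², so p·q ≠ q·p and G is not abelian. Hence G is not cyclic.

Answer: No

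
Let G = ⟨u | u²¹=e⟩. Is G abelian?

G has a single generator, so G is cyclic and hence abelian.

Answer: Yes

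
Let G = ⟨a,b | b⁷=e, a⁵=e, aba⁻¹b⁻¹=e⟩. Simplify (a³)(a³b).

Compute (a³) · (a³b) by multiplying left to right and reducing via the relations at each step:
  (a³) · a³ = a
  a · b = ab

Answer: ab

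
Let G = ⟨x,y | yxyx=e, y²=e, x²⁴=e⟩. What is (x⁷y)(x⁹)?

Compute (x⁷y) · (x⁹) by multiplying left to right and reducing via the relations at each step:
  (x⁷y) · x⁹ = x²²y

Answer: x²²y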